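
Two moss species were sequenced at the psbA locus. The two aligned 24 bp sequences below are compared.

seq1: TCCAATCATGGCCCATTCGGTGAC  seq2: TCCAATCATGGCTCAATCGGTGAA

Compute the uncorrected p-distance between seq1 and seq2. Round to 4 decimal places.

The sequences differ at 3 of 24 positions (sites 13, 16, 24).
p = 3/24 = 0.1250.

0.1250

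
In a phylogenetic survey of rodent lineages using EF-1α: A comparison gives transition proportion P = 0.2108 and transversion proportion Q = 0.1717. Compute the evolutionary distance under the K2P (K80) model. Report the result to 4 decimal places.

0.5550

Under the Kimura two-parameter model, d = −½ ln(1 − 2P − Q) − ¼ ln(1 − 2Q).
1 − 2P − Q = 0.4067, giving −½ ln(0.4067) = 0.449840.
1 − 2Q = 0.6566, giving −¼ ln(0.6566) = 0.105170.
d = 0.449840 + 0.105170 = 0.555010.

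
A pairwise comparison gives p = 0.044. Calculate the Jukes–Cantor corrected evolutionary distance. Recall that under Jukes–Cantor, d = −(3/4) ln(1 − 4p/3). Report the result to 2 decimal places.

d = −(3/4) ln(1 − 4p/3) = −0.75 ln(1 − 0.058667) = −0.75 ln(0.941333)
  = −0.75 × (-0.060458) = 0.045344 substitutions/site.

0.05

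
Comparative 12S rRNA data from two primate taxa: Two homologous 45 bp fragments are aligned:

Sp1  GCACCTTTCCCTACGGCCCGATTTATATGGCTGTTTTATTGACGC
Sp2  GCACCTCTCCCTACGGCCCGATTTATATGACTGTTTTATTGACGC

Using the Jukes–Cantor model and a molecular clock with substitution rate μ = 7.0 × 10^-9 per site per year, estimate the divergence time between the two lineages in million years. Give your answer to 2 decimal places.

3.27

The sequences differ at 2 of 45 sites (7, 30), so p = 2/45 ≈ 0.044444.
d = −(3/4) ln(1 − 4p/3) = −0.75 ln(1 − 0.059259) = −0.75 ln(0.940741)
  = −0.75 × (-0.061087) = 0.045815 substitutions/site.
Under a molecular clock d = 2μt, so t = d/(2μ) = 0.045815 / (2 × 7.0 × 10^-9) = 3.27 million years.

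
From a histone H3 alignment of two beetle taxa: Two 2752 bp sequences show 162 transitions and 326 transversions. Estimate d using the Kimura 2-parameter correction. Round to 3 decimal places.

P = 162/2752 ≈ 0.058866 and Q = 326/2752 ≈ 0.118459.
Under the Kimura two-parameter model, d = −½ ln(1 − 2P − Q) − ¼ ln(1 − 2Q).
1 − 2P − Q = 0.763809, giving −½ ln(0.763809) = 0.134719.
1 − 2Q = 0.763082, giving −¼ ln(0.763082) = 0.067597.
d = 0.134719 + 0.067597 = 0.202316.

0.202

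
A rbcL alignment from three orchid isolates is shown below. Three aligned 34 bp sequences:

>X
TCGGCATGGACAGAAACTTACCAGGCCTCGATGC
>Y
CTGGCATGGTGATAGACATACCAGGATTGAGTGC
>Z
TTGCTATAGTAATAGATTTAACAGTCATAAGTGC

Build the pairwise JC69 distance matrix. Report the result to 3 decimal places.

d(X,Y) = 0.477, d(X,Z) = 0.665, d(Y,Z) = 0.477

X–Y: 12/34 sites differ → p ≈ 0.352941, d = −0.75 ln(1 − 0.470588) = 0.476991 ≈ 0.477.
X–Z: 15/34 sites differ → p ≈ 0.441176, d = −0.75 ln(1 − 0.588235) = 0.665477 ≈ 0.665.
Y–Z: 12/34 sites differ → p ≈ 0.352941, d = −0.75 ln(1 − 0.470588) = 0.476991 ≈ 0.477.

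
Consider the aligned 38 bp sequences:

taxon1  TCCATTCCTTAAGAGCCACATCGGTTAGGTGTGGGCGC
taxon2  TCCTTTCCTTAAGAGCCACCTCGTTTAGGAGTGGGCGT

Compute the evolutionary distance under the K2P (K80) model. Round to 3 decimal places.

Of 38 sites, 1 differences are transitions and 4 are transversions, so P = 1/38 ≈ 0.026316 and Q = 4/38 ≈ 0.105263.
Under the Kimura two-parameter model, d = −½ ln(1 − 2P − Q) − ¼ ln(1 − 2Q).
1 − 2P − Q = 0.842105, giving −½ ln(0.842105) = 0.085925.
1 − 2Q = 0.789474, giving −¼ ln(0.789474) = 0.059097.
d = 0.085925 + 0.059097 = 0.145022.

0.145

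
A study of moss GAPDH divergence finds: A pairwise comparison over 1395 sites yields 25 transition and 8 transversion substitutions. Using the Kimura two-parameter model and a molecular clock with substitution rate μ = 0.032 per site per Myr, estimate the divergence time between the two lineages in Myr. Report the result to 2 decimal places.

P = 25/1395 ≈ 0.017921 and Q = 8/1395 ≈ 0.005735.
Under the Kimura two-parameter model, d = −½ ln(1 − 2P − Q) − ¼ ln(1 − 2Q).
1 − 2P − Q = 0.958423, giving −½ ln(0.958423) = 0.021233.
1 − 2Q = 0.98853, giving −¼ ln(0.98853) = 0.002884.
d = 0.021233 + 0.002884 = 0.024117.
Under a molecular clock d = 2μt, so t = d/(2μ) = 0.024117 / (2 × 0.032) = 0.38 Myr.

0.38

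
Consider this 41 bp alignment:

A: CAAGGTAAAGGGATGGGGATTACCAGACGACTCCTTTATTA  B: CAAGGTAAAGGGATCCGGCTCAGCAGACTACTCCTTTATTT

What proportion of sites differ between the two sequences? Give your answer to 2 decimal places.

The sequences differ at 7 of 41 positions (sites 15, 16, 19, 21, 23, 29, 41).
p = 7/41 = 0.170731… ≈ 0.17 (to 2 d.p.).

0.17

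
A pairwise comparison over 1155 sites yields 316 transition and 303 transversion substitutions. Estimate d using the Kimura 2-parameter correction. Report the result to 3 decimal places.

P = 316/1155 ≈ 0.273593 and Q = 303/1155 ≈ 0.262338.
Under the Kimura two-parameter model, d = −½ ln(1 − 2P − Q) − ¼ ln(1 − 2Q).
1 − 2P − Q = 0.190476, giving −½ ln(0.190476) = 0.829115.
1 − 2Q = 0.475324, giving −¼ ln(0.475324) = 0.185940.
d = 0.829115 + 0.185940 = 1.015055.

1.015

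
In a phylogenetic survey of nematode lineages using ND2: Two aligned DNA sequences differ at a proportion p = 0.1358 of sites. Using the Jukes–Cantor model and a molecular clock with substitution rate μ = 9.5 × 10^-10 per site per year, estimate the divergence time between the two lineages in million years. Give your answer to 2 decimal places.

d = −(3/4) ln(1 − 4p/3) = −0.75 ln(1 − 0.181067) = −0.75 ln(0.818933)
  = −0.75 × (-0.199753) = 0.149815 substitutions/site.
Under a molecular clock d = 2μt, so t = d/(2μ) = 0.149815 / (2 × 9.5 × 10^-10) = 78.85 million years.

78.85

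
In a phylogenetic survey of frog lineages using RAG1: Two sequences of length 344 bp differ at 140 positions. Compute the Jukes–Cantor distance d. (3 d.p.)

0.587

p = 140/344 ≈ 0.406977.
d = −(3/4) ln(1 − 4p/3) = −0.75 ln(1 − 0.542636) = −0.75 ln(0.457364)
  = −0.75 × (-0.782276) = 0.586707 substitutions/site.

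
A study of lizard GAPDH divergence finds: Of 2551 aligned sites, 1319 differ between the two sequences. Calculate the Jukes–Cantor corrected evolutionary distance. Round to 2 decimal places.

0.88

p = 1319/2551 ≈ 0.517052.
d = −(3/4) ln(1 − 4p/3) = −0.75 ln(1 − 0.689403) = −0.75 ln(0.310597)
  = −0.75 × (-1.169259) = 0.876944 substitutions/site.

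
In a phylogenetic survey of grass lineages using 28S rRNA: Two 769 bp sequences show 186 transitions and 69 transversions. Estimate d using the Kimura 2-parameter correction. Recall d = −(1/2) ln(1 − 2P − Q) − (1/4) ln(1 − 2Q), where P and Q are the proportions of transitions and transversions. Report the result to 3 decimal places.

P = 186/769 ≈ 0.241873 and Q = 69/769 ≈ 0.089727.
Under the Kimura two-parameter model, d = −½ ln(1 − 2P − Q) − ¼ ln(1 − 2Q).
1 − 2P − Q = 0.426527, giving −½ ln(0.426527) = 0.426040.
1 − 2Q = 0.820546, giving −¼ ln(0.820546) = 0.049446.
d = 0.426040 + 0.049446 = 0.475486.

0.475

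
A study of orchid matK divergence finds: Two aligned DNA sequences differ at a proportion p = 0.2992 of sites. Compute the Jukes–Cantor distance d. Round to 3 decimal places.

d = −(3/4) ln(1 − 4p/3) = −0.75 ln(1 − 0.398933) = −0.75 ln(0.601067)
  = −0.75 × (-0.509049) = 0.381787 substitutions/site.

0.382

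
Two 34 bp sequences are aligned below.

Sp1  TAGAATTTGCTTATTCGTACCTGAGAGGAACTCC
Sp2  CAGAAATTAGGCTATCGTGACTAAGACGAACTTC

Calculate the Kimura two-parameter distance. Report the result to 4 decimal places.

0.5418

Of 34 sites, 6 differences are transitions and 7 are transversions, so P = 6/34 ≈ 0.176471 and Q = 7/34 ≈ 0.205882.
Under the Kimura two-parameter model, d = −½ ln(1 − 2P − Q) − ¼ ln(1 − 2Q).
1 − 2P − Q = 0.441176, giving −½ ln(0.441176) = 0.409156.
1 − 2Q = 0.588236, giving −¼ ln(0.588236) = 0.132657.
d = 0.409156 + 0.132657 = 0.541813.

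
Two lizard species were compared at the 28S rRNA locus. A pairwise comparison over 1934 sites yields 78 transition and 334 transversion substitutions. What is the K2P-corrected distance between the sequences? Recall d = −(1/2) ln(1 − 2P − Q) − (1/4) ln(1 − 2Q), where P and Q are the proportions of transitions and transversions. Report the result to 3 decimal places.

P = 78/1934 ≈ 0.040331 and Q = 334/1934 ≈ 0.172699.
Under the Kimura two-parameter model, d = −½ ln(1 − 2P − Q) − ¼ ln(1 − 2Q).
1 − 2P − Q = 0.746639, giving −½ ln(0.746639) = 0.146087.
1 − 2Q = 0.654602, giving −¼ ln(0.654602) = 0.105932.
d = 0.146087 + 0.105932 = 0.252019.

0.252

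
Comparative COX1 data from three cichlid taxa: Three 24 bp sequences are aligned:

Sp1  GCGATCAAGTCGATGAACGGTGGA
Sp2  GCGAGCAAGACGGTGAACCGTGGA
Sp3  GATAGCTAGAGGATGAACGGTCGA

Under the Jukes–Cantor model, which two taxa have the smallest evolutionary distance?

Sp1–Sp2: 4/24 differ, p = 0.167, d = 0.188.
Sp1–Sp3: 7/24 differ, p = 0.292, d = 0.369.
Sp2–Sp3: 7/24 differ, p = 0.292, d = 0.369.
The smallest distance is between Sp1 and Sp2.

Sp1 and Sp2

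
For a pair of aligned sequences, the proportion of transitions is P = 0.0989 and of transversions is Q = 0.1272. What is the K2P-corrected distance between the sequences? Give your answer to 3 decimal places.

Under the Kimura two-parameter model, d = −½ ln(1 − 2P − Q) − ¼ ln(1 − 2Q).
1 − 2P − Q = 0.675, giving −½ ln(0.675) = 0.196521.
1 − 2Q = 0.7456, giving −¼ ln(0.7456) = 0.073392.
d = 0.196521 + 0.073392 = 0.269913.

0.270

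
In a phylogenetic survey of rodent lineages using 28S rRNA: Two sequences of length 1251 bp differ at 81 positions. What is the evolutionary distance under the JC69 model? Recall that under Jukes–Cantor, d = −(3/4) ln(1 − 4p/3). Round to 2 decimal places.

p = 81/1251 ≈ 0.064748.
d = −(3/4) ln(1 − 4p/3) = −0.75 ln(1 − 0.086331) = −0.75 ln(0.913669)
  = −0.75 × (-0.090287) = 0.067715 substitutions/site.

0.07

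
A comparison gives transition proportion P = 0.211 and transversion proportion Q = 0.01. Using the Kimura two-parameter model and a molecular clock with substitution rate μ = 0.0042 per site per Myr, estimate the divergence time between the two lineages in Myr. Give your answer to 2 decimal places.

Under the Kimura two-parameter model, d = −½ ln(1 − 2P − Q) − ¼ ln(1 − 2Q).
1 − 2P − Q = 0.568, giving −½ ln(0.568) = 0.282817.
1 − 2Q = 0.98, giving −¼ ln(0.98) = 0.005051.
d = 0.282817 + 0.005051 = 0.287868.
Under a molecular clock d = 2μt, so t = d/(2μ) = 0.287868 / (2 × 0.0042) = 34.27 Myr.

34.27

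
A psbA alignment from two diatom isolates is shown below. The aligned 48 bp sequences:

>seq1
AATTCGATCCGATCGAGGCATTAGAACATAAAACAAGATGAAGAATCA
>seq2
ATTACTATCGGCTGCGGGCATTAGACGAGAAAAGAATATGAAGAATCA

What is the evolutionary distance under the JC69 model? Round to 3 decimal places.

0.336

The sequences differ at 13 of 48 sites, so p = 13/48 ≈ 0.270833.
d = −(3/4) ln(1 − 4p/3) = −0.75 ln(1 − 0.361111) = −0.75 ln(0.638889)
  = −0.75 × (-0.448025) = 0.336019 substitutions/site.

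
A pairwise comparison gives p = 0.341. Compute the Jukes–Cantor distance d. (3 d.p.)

d = −(3/4) ln(1 − 4p/3) = −0.75 ln(1 − 0.454667) = −0.75 ln(0.545333)
  = −0.75 × (-0.606359) = 0.454769 substitutions/site.

0.455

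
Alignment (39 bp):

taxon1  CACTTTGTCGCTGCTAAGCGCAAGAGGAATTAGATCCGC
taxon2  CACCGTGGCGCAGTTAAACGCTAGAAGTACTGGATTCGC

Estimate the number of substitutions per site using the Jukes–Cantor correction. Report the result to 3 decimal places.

The sequences differ at 12 of 39 sites, so p = 12/39 ≈ 0.307692.
d = −(3/4) ln(1 − 4p/3) = −0.75 ln(1 − 0.410256) = −0.75 ln(0.589744)
  = −0.75 × (-0.528067) = 0.396050 substitutions/site.

0.396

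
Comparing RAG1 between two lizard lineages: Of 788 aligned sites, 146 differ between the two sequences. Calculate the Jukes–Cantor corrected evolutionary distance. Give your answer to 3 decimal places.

0.213

p = 146/788 ≈ 0.185279.
d = −(3/4) ln(1 − 4p/3) = −0.75 ln(1 − 0.247039) = −0.75 ln(0.752961)
  = −0.75 × (-0.283742) = 0.212807 substitutions/site.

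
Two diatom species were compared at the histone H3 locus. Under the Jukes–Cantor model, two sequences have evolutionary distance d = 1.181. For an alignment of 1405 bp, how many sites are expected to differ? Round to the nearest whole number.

Invert JC69: p = (3/4)(1 − e^(−4d/3)) = 0.75 × (1 − e^(-1.574667)) = 0.75 × (1 − 0.207076) = 0.594693.
Expected differing sites = pL ≈ 0.594693 × 1405 = 835.543665 ≈ 836.

836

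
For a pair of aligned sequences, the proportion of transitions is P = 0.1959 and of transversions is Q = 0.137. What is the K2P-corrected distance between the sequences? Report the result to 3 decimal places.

0.456

Under the Kimura two-parameter model, d = −½ ln(1 − 2P − Q) − ¼ ln(1 − 2Q).
1 − 2P − Q = 0.4712, giving −½ ln(0.4712) = 0.376236.
1 − 2Q = 0.726, giving −¼ ln(0.726) = 0.080051.
d = 0.376236 + 0.080051 = 0.456287.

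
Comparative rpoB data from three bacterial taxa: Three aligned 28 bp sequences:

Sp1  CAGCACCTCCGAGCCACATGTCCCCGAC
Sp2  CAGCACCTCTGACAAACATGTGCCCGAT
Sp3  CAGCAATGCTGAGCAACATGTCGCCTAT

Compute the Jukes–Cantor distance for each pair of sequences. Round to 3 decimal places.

d(Sp1,Sp2) = 0.252, d(Sp1,Sp3) = 0.360, d(Sp2,Sp3) = 0.360

Sp1–Sp2: 6/28 sites differ → p ≈ 0.214286, d = −0.75 ln(1 − 0.285715) = 0.252355 ≈ 0.252.
Sp1–Sp3: 8/28 sites differ → p ≈ 0.285714, d = −0.75 ln(1 − 0.380952) = 0.359679 ≈ 0.360.
Sp2–Sp3: 8/28 sites differ → p ≈ 0.285714, d = −0.75 ln(1 − 0.380952) = 0.359679 ≈ 0.360.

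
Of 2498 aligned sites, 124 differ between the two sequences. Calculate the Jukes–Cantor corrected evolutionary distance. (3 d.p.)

0.051

p = 124/2498 ≈ 0.04964.
d = −(3/4) ln(1 − 4p/3) = −0.75 ln(1 − 0.066187) = −0.75 ln(0.933813)
  = −0.75 × (-0.068479) = 0.051359 substitutions/site.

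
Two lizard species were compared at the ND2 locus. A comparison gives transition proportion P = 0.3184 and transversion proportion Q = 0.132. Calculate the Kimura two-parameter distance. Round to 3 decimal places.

Under the Kimura two-parameter model, d = −½ ln(1 − 2P − Q) − ¼ ln(1 − 2Q).
1 − 2P − Q = 0.2312, giving −½ ln(0.2312) = 0.732236.
1 − 2Q = 0.736, giving −¼ ln(0.736) = 0.076631.
d = 0.732236 + 0.076631 = 0.808867.

0.809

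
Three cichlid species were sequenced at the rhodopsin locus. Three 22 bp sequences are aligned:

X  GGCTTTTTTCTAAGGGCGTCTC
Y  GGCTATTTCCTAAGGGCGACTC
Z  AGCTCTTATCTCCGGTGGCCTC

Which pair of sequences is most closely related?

X and Y

X–Y: 3/22 differ, p = 0.136, d = 0.151.
X–Z: 8/22 differ, p = 0.364, d = 0.497.
Y–Z: 9/22 differ, p = 0.409, d = 0.591.
The smallest distance is between X and Y.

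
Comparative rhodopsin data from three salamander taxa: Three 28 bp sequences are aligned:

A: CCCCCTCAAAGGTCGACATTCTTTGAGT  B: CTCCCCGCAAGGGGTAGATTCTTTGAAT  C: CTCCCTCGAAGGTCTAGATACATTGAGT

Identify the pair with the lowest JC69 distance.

A and C

A–B: 9/28 differ, p = 0.321, d = 0.420.
A–C: 6/28 differ, p = 0.214, d = 0.252.
B–C: 8/28 differ, p = 0.286, d = 0.360.
The smallest distance is between A and C.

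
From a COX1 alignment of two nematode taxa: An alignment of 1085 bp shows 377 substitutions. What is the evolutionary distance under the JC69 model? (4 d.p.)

0.4667

p = 377/1085 ≈ 0.347465.
d = −(3/4) ln(1 − 4p/3) = −0.75 ln(1 − 0.463287) = −0.75 ln(0.536713)
  = −0.75 × (-0.622292) = 0.466719 substitutions/site.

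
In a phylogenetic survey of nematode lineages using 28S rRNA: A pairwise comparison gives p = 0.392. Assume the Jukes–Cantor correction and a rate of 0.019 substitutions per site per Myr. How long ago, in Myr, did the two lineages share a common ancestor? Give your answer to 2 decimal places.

14.60

d = −(3/4) ln(1 − 4p/3) = −0.75 ln(1 − 0.522667) = −0.75 ln(0.477333)
  = −0.75 × (-0.739541) = 0.554656 substitutions/site.
Under a molecular clock d = 2μt, so t = d/(2μ) = 0.554656 / (2 × 0.019) = 14.60 Myr.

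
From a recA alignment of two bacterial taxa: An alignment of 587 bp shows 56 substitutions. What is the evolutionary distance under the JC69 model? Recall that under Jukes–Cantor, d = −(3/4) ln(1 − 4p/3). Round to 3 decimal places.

0.102

p = 56/587 ≈ 0.0954.
d = −(3/4) ln(1 − 4p/3) = −0.75 ln(1 − 0.1272) = −0.75 ln(0.8728)
  = −0.75 × (-0.136049) = 0.102037 substitutions/site.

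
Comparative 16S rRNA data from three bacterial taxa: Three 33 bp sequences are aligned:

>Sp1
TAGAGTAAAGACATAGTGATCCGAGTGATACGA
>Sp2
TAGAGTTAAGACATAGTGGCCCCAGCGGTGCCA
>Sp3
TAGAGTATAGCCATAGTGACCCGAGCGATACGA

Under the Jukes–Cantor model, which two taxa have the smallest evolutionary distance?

Sp1 and Sp3

Sp1–Sp2: 8/33 differ, p = 0.242, d = 0.293.
Sp1–Sp3: 4/33 differ, p = 0.121, d = 0.132.
Sp2–Sp3: 8/33 differ, p = 0.242, d = 0.293.
The smallest distance is between Sp1 and Sp3.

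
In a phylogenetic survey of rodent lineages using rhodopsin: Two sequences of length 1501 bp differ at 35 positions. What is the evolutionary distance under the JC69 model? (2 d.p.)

p = 35/1501 ≈ 0.023318.
d = −(3/4) ln(1 − 4p/3) = −0.75 ln(1 − 0.031091) = −0.75 ln(0.968909)
  = −0.75 × (-0.031585) = 0.023689 substitutions/site.

0.02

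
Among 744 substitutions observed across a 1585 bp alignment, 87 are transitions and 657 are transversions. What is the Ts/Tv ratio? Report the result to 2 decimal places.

0.13

R = 87/657 = 0.132420… ≈ 0.13 (to 2 d.p.).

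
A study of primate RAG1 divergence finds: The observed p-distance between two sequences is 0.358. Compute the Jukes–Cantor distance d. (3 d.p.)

0.487

d = −(3/4) ln(1 − 4p/3) = −0.75 ln(1 − 0.477333) = −0.75 ln(0.522667)
  = −0.75 × (-0.648811) = 0.486608 substitutions/site.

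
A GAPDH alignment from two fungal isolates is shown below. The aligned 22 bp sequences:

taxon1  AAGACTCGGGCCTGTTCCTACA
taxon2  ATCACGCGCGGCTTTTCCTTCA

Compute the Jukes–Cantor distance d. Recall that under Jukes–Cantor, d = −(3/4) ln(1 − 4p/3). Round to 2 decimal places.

The sequences differ at 7 of 22 sites (2, 3, 6, 9, 11, 14, 20), so p = 7/22 ≈ 0.318182.
d = −(3/4) ln(1 − 4p/3) = −0.75 ln(1 − 0.424243) = −0.75 ln(0.575757)
  = −0.75 × (-0.552070) = 0.414053 substitutions/site.

0.41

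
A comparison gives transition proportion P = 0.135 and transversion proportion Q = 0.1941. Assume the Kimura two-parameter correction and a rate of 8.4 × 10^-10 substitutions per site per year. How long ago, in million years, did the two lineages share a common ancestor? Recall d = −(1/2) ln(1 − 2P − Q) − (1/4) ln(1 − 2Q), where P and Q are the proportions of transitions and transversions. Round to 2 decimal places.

258.77

Under the Kimura two-parameter model, d = −½ ln(1 − 2P − Q) − ¼ ln(1 − 2Q).
1 − 2P − Q = 0.5359, giving −½ ln(0.5359) = 0.311904.
1 − 2Q = 0.6118, giving −¼ ln(0.6118) = 0.122837.
d = 0.311904 + 0.122837 = 0.434741.
Under a molecular clock d = 2μt, so t = d/(2μ) = 0.434741 / (2 × 8.4 × 10^-10) = 258.77 million years.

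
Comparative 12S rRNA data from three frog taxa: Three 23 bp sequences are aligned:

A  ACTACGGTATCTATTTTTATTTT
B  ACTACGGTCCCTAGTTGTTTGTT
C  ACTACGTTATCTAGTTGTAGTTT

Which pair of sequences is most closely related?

A and C

A–B: 6/23 differ, p = 0.261, d = 0.321.
A–C: 4/23 differ, p = 0.174, d = 0.198.
B–C: 6/23 differ, p = 0.261, d = 0.321.
The smallest distance is between A and C.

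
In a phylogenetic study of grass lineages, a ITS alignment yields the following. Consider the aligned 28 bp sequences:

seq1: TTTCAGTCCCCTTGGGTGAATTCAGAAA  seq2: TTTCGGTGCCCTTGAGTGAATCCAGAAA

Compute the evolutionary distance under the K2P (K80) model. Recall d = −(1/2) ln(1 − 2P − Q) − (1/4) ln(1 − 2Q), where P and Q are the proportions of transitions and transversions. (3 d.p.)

Of 28 sites, 3 differences are transitions and 1 are transversions, so P = 3/28 ≈ 0.107143 and Q = 1/28 ≈ 0.035714.
Under the Kimura two-parameter model, d = −½ ln(1 − 2P − Q) − ¼ ln(1 − 2Q).
1 − 2P − Q = 0.75, giving −½ ln(0.75) = 0.143841.
1 − 2Q = 0.928572, giving −¼ ln(0.928572) = 0.018527.
d = 0.143841 + 0.018527 = 0.162368.

0.162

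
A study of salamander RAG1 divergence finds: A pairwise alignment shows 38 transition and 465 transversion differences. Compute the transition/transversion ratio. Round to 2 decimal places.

0.08

R = 38/465 = 0.081720… ≈ 0.08 (to 2 d.p.).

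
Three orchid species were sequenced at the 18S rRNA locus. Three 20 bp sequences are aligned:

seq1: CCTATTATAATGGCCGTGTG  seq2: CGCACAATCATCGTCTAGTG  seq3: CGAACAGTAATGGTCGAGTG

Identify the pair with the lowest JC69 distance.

seq1–seq2: 9/20 differ, p = 0.450, d = 0.687.
seq1–seq3: 7/20 differ, p = 0.350, d = 0.471.
seq2–seq3: 5/20 differ, p = 0.250, d = 0.304.
The smallest distance is between seq2 and seq3.

seq2 and seq3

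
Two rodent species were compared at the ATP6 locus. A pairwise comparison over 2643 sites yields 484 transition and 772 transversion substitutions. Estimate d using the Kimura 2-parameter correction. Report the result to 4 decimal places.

0.7564

P = 484/2643 ≈ 0.183125 and Q = 772/2643 ≈ 0.292092.
Under the Kimura two-parameter model, d = −½ ln(1 − 2P − Q) − ¼ ln(1 − 2Q).
1 − 2P − Q = 0.341658, giving −½ ln(0.341658) = 0.536973.
1 − 2Q = 0.415816, giving −¼ ln(0.415816) = 0.219378.
d = 0.536973 + 0.219378 = 0.756351.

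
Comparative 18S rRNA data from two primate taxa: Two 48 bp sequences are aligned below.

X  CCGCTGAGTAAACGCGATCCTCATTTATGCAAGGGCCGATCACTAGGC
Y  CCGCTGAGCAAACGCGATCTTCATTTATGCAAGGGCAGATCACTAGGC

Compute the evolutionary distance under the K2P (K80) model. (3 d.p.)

0.066

Of 48 sites, 2 differences are transitions and 1 are transversions, so P = 2/48 ≈ 0.041667 and Q = 1/48 ≈ 0.020833.
Under the Kimura two-parameter model, d = −½ ln(1 − 2P − Q) − ¼ ln(1 − 2Q).
1 − 2P − Q = 0.895833, giving −½ ln(0.895833) = 0.055001.
1 − 2Q = 0.958334, giving −¼ ln(0.958334) = 0.010640.
d = 0.055001 + 0.010640 = 0.065641.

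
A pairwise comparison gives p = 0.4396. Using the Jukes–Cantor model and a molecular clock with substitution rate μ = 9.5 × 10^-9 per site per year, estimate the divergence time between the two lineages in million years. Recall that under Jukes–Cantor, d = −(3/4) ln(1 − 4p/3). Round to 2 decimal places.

d = −(3/4) ln(1 − 4p/3) = −0.75 ln(1 − 0.586133) = −0.75 ln(0.413867)
  = −0.75 × (-0.882211) = 0.661658 substitutions/site.
Under a molecular clock d = 2μt, so t = d/(2μ) = 0.661658 / (2 × 9.5 × 10^-9) = 34.82 million years.

34.82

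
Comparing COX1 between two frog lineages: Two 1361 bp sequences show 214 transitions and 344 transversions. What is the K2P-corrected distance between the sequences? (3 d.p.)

P = 214/1361 ≈ 0.157237 and Q = 344/1361 ≈ 0.252755.
Under the Kimura two-parameter model, d = −½ ln(1 − 2P − Q) − ¼ ln(1 − 2Q).
1 − 2P − Q = 0.432771, giving −½ ln(0.432771) = 0.418773.
1 − 2Q = 0.49449, giving −¼ ln(0.49449) = 0.176057.
d = 0.418773 + 0.176057 = 0.594830.

0.595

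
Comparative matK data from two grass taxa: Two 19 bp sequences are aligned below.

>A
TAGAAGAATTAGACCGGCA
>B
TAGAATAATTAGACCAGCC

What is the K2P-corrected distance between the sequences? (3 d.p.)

0.177

Of 19 sites, 1 differences are transitions and 2 are transversions, so P = 1/19 ≈ 0.052632 and Q = 2/19 ≈ 0.105263.
Under the Kimura two-parameter model, d = −½ ln(1 − 2P − Q) − ¼ ln(1 − 2Q).
1 − 2P − Q = 0.789473, giving −½ ln(0.789473) = 0.118195.
1 − 2Q = 0.789474, giving −¼ ln(0.789474) = 0.059097.
d = 0.118195 + 0.059097 = 0.177292.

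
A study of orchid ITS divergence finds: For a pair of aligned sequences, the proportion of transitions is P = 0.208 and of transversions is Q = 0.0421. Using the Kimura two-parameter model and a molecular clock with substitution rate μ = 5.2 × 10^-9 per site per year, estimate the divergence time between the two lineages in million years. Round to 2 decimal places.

31.57

Under the Kimura two-parameter model, d = −½ ln(1 − 2P − Q) − ¼ ln(1 − 2Q).
1 − 2P − Q = 0.5419, giving −½ ln(0.5419) = 0.306337.
1 − 2Q = 0.9158, giving −¼ ln(0.9158) = 0.021989.
d = 0.306337 + 0.021989 = 0.328326.
Under a molecular clock d = 2μt, so t = d/(2μ) = 0.328326 / (2 × 5.2 × 10^-9) = 31.57 million years.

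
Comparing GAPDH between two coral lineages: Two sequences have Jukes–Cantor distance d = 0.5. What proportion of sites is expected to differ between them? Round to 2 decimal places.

p = (3/4)(1 − e^(−4d/3)) = 0.75 × (1 − e^(-0.666667)) = 0.75 × (1 − 0.513417) = 0.364937.

0.36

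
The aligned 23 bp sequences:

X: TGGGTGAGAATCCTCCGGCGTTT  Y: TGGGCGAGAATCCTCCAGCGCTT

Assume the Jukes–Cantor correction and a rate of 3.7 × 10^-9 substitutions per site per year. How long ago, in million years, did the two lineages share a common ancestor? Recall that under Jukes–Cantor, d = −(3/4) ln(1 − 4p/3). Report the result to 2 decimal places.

19.36

The sequences differ at 3 of 23 sites (5, 17, 21), so p = 3/23 ≈ 0.130435.
d = −(3/4) ln(1 − 4p/3) = −0.75 ln(1 − 0.173913) = −0.75 ln(0.826087)
  = −0.75 × (-0.191055) = 0.143291 substitutions/site.
Under a molecular clock d = 2μt, so t = d/(2μ) = 0.143291 / (2 × 3.7 × 10^-9) = 19.36 million years.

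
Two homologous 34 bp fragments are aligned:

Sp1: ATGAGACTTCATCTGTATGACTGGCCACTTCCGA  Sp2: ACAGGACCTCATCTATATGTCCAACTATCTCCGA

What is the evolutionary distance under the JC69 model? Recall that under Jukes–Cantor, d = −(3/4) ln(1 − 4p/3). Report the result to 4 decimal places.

The sequences differ at 12 of 34 sites, so p = 12/34 ≈ 0.352941.
d = −(3/4) ln(1 − 4p/3) = −0.75 ln(1 − 0.470588) = −0.75 ln(0.529412)
  = −0.75 × (-0.635988) = 0.476991 substitutions/site.

0.4770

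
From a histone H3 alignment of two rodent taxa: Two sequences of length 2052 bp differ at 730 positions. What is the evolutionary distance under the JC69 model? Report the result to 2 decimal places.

0.48

p = 730/2052 ≈ 0.35575.
d = −(3/4) ln(1 − 4p/3) = −0.75 ln(1 − 0.474333) = −0.75 ln(0.525667)
  = −0.75 × (-0.643087) = 0.482315 substitutions/site.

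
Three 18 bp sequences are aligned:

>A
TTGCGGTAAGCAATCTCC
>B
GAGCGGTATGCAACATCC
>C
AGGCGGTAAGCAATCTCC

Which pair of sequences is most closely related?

A–B: 5/18 differ, p = 0.278, d = 0.347.
A–C: 2/18 differ, p = 0.111, d = 0.120.
B–C: 5/18 differ, p = 0.278, d = 0.347.
The smallest distance is between A and C.

A and C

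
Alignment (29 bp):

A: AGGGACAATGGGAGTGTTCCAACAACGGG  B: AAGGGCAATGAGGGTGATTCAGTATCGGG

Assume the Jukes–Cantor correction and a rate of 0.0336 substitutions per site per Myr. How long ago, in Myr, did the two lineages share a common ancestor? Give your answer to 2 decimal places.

The sequences differ at 9 of 29 sites (2, 5, 11, 13, 17, 19, 22, 23, 25), so p = 9/29 ≈ 0.310345.
d = −(3/4) ln(1 − 4p/3) = −0.75 ln(1 − 0.413793) = −0.75 ln(0.586207)
  = −0.75 × (-0.534082) = 0.400562 substitutions/site.
Under a molecular clock d = 2μt, so t = d/(2μ) = 0.400562 / (2 × 0.0336) = 5.96 Myr.

5.96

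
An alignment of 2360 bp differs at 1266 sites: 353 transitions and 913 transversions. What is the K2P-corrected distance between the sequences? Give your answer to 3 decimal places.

0.951

P = 353/2360 ≈ 0.149576 and Q = 913/2360 ≈ 0.386864.
Under the Kimura two-parameter model, d = −½ ln(1 − 2P − Q) − ¼ ln(1 − 2Q).
1 − 2P − Q = 0.313984, giving −½ ln(0.313984) = 0.579207.
1 − 2Q = 0.226272, giving −¼ ln(0.226272) = 0.371504.
d = 0.579207 + 0.371504 = 0.950711.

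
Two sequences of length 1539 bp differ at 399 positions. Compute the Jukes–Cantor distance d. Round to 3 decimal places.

p = 399/1539 ≈ 0.259259.
d = −(3/4) ln(1 − 4p/3) = −0.75 ln(1 − 0.345679) = −0.75 ln(0.654321)
  = −0.75 × (-0.424157) = 0.318118 substitutions/site.

0.318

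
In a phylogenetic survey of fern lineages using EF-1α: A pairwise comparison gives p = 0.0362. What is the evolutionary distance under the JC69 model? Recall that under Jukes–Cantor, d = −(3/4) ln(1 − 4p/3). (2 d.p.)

0.04

d = −(3/4) ln(1 − 4p/3) = −0.75 ln(1 − 0.048267) = −0.75 ln(0.951733)
  = −0.75 × (-0.049471) = 0.037103 substitutions/site.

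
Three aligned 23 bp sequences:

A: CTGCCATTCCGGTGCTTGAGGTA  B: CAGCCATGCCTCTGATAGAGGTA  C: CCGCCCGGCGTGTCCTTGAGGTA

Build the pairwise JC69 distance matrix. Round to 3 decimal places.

A–B: 6/23 sites differ → p ≈ 0.26087, d = −0.75 ln(1 − 0.347827) = 0.320584 ≈ 0.321.
A–C: 7/23 sites differ → p ≈ 0.304348, d = −0.75 ln(1 − 0.405797) = 0.390401 ≈ 0.390.
B–C: 8/23 sites differ → p ≈ 0.347826, d = −0.75 ln(1 − 0.463768) = 0.467391 ≈ 0.467.

d(A,B) = 0.321, d(A,C) = 0.390, d(B,C) = 0.467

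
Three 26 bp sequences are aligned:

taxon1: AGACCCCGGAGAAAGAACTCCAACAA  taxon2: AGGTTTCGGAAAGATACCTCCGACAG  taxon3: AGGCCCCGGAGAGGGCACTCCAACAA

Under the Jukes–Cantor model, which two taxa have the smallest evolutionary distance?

taxon1 and taxon3

taxon1–taxon2: 10/26 differ, p = 0.385, d = 0.539.
taxon1–taxon3: 4/26 differ, p = 0.154, d = 0.172.
taxon2–taxon3: 10/26 differ, p = 0.385, d = 0.539.
The smallest distance is between taxon1 and taxon3.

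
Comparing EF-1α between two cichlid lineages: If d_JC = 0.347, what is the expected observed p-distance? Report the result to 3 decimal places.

0.278

p = (3/4)(1 − e^(−4d/3)) = 0.75 × (1 − e^(-0.462667)) = 0.75 × (1 − 0.629602) = 0.277799.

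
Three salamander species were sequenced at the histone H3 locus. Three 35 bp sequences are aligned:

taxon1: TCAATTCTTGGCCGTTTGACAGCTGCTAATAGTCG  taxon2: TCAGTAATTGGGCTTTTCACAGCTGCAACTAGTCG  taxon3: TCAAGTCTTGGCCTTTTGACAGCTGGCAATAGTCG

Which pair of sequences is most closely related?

taxon1 and taxon3

taxon1–taxon2: 8/35 differ, p = 0.229, d = 0.273.
taxon1–taxon3: 4/35 differ, p = 0.114, d = 0.124.
taxon2–taxon3: 9/35 differ, p = 0.257, d = 0.315.
The smallest distance is between taxon1 and taxon3.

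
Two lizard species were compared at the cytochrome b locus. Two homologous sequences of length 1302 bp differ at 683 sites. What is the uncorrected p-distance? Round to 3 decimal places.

p = 683/1302 = 0.524577… ≈ 0.525 (to 3 d.p.).

0.525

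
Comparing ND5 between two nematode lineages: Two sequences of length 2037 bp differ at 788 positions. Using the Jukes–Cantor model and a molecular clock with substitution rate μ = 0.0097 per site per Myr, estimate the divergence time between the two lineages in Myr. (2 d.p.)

28.04

p = 788/2037 ≈ 0.386843.
d = −(3/4) ln(1 − 4p/3) = −0.75 ln(1 − 0.515791) = −0.75 ln(0.484209)
  = −0.75 × (-0.725239) = 0.543929 substitutions/site.
Under a molecular clock d = 2μt, so t = d/(2μ) = 0.543929 / (2 × 0.0097) = 28.04 Myr.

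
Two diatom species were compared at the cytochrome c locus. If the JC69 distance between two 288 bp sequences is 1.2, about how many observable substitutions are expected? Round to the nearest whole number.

172

Invert JC69: p = (3/4)(1 − e^(−4d/3)) = 0.75 × (1 − e^(-1.6)) = 0.75 × (1 − 0.201897) = 0.598577.
Expected differing sites = pL ≈ 0.598577 × 288 = 172.390176 ≈ 172.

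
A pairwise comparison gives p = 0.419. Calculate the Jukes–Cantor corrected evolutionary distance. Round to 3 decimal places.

d = −(3/4) ln(1 − 4p/3) = −0.75 ln(1 − 0.558667) = −0.75 ln(0.441333)
  = −0.75 × (-0.817956) = 0.613467 substitutions/site.

0.613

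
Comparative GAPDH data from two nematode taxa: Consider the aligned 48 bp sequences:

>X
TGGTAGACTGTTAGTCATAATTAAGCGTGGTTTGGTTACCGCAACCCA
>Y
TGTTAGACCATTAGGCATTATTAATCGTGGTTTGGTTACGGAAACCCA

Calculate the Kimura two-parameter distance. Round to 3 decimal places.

Of 48 sites, 2 differences are transitions and 6 are transversions, so P = 2/48 ≈ 0.041667 and Q = 6/48 = 0.125.
Under the Kimura two-parameter model, d = −½ ln(1 − 2P − Q) − ¼ ln(1 − 2Q).
1 − 2P − Q = 0.791666, giving −½ ln(0.791666) = 0.116808.
1 − 2Q = 0.75, giving −¼ ln(0.75) = 0.071921.
d = 0.116808 + 0.071921 = 0.188729.

0.189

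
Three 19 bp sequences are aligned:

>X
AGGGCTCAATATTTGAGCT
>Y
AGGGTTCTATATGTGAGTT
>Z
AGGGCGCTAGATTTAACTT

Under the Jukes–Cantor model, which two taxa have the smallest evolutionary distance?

X–Y: 4/19 differ, p = 0.211, d = 0.247.
X–Z: 6/19 differ, p = 0.316, d = 0.410.
Y–Z: 6/19 differ, p = 0.316, d = 0.410.
The smallest distance is between X and Y.

X and Y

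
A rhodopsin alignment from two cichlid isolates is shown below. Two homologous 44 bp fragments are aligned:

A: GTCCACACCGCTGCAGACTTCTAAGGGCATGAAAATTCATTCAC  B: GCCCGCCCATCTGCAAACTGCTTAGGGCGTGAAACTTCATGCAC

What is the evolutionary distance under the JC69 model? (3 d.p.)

The sequences differ at 11 of 44 sites, so p = 11/44 = 0.25.
d = −(3/4) ln(1 − 4p/3) = −0.75 ln(1 − 0.333333) = −0.75 ln(0.666667)
  = −0.75 × (-0.405465) = 0.304099 substitutions/site.

0.304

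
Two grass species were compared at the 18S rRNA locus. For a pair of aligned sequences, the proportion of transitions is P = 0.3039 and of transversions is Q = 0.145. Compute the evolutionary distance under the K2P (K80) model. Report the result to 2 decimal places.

Under the Kimura two-parameter model, d = −½ ln(1 − 2P − Q) − ¼ ln(1 − 2Q).
1 − 2P − Q = 0.2472, giving −½ ln(0.2472) = 0.698779.
1 − 2Q = 0.71, giving −¼ ln(0.71) = 0.085623.
d = 0.698779 + 0.085623 = 0.784402.

0.78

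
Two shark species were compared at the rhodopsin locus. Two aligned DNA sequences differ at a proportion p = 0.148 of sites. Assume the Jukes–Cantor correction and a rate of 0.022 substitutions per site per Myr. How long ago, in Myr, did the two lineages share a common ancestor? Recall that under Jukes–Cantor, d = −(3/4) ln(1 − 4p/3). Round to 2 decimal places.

3.75

d = −(3/4) ln(1 − 4p/3) = −0.75 ln(1 − 0.197333) = −0.75 ln(0.802667)
  = −0.75 × (-0.219815) = 0.164861 substitutions/site.
Under a molecular clock d = 2μt, so t = d/(2μ) = 0.164861 / (2 × 0.022) = 3.75 Myr.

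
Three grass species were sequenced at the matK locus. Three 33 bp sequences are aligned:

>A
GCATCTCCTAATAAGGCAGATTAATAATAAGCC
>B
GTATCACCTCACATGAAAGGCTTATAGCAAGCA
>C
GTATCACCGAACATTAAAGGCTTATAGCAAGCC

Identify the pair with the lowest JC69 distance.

A–B: 13/33 differ, p = 0.394, d = 0.559.
A–C: 13/33 differ, p = 0.394, d = 0.559.
B–C: 4/33 differ, p = 0.121, d = 0.132.
The smallest distance is between B and C.

B and C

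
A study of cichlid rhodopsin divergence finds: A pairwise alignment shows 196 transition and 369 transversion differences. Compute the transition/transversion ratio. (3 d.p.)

0.531

R = 196/369 = 0.531165… ≈ 0.531 (to 3 d.p.).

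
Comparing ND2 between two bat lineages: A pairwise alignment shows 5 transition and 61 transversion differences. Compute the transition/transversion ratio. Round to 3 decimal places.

R = 5/61 = 0.081967… ≈ 0.082 (to 3 d.p.).

0.082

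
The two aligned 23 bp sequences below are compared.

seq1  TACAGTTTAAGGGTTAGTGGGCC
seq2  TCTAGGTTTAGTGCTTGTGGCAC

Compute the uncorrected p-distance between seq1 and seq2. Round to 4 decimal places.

0.3913

The sequences differ at 9 of 23 positions (sites 2, 3, 6, 9, 12, 14, 16, 21, 22).
p = 9/23 = 0.391304… ≈ 0.3913 (to 4 d.p.).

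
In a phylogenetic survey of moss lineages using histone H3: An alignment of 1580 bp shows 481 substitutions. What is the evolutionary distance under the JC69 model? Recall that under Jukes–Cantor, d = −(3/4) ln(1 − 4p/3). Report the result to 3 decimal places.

p = 481/1580 ≈ 0.30443.
d = −(3/4) ln(1 − 4p/3) = −0.75 ln(1 − 0.405907) = −0.75 ln(0.594093)
  = −0.75 × (-0.520719) = 0.390539 substitutions/site.

0.391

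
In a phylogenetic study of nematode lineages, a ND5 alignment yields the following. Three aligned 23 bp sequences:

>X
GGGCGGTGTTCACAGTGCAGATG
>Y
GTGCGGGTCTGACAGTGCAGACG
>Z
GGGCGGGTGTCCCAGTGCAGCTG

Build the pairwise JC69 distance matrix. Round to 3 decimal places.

d(X,Y) = 0.321, d(X,Z) = 0.257, d(Y,Z) = 0.321

X–Y: 6/23 sites differ → p ≈ 0.26087, d = −0.75 ln(1 − 0.347827) = 0.320584 ≈ 0.321.
X–Z: 5/23 sites differ → p ≈ 0.217391, d = −0.75 ln(1 − 0.289855) = 0.256715 ≈ 0.257.
Y–Z: 6/23 sites differ → p ≈ 0.26087, d = −0.75 ln(1 − 0.347827) = 0.320584 ≈ 0.321.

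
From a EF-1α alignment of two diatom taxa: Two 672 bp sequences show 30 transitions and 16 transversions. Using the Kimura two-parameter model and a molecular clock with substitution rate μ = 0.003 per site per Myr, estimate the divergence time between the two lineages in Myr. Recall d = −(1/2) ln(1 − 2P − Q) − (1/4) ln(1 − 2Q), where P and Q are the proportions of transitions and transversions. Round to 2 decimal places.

P = 30/672 ≈ 0.044643 and Q = 16/672 ≈ 0.02381.
Under the Kimura two-parameter model, d = −½ ln(1 − 2P − Q) − ¼ ln(1 − 2Q).
1 − 2P − Q = 0.886904, giving −½ ln(0.886904) = 0.060009.
1 − 2Q = 0.95238, giving −¼ ln(0.95238) = 0.012198.
d = 0.060009 + 0.012198 = 0.072207.
Under a molecular clock d = 2μt, so t = d/(2μ) = 0.072207 / (2 × 0.003) = 12.03 Myr.

12.03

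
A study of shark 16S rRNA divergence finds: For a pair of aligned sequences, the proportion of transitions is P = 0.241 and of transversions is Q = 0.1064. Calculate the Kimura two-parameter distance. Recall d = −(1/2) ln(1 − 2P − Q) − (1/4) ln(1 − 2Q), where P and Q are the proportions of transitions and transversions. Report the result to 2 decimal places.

0.50

Under the Kimura two-parameter model, d = −½ ln(1 − 2P − Q) − ¼ ln(1 − 2Q).
1 − 2P − Q = 0.4116, giving −½ ln(0.4116) = 0.443852.
1 − 2Q = 0.7872, giving −¼ ln(0.7872) = 0.059818.
d = 0.443852 + 0.059818 = 0.503670.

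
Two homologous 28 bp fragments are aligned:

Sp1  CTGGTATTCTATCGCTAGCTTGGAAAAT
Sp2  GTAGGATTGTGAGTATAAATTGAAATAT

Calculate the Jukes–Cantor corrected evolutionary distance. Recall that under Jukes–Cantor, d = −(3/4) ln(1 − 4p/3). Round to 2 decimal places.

The sequences differ at 13 of 28 sites, so p = 13/28 ≈ 0.464286.
d = −(3/4) ln(1 − 4p/3) = −0.75 ln(1 − 0.619048) = −0.75 ln(0.380952)
  = −0.75 × (-0.965082) = 0.723812 substitutions/site.

0.72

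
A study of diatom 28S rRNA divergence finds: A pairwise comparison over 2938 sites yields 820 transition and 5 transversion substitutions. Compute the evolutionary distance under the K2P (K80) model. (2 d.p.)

0.41

P = 820/2938 ≈ 0.279101 and Q = 5/2938 ≈ 0.001702.
Under the Kimura two-parameter model, d = −½ ln(1 − 2P − Q) − ¼ ln(1 − 2Q).
1 − 2P − Q = 0.440096, giving −½ ln(0.440096) = 0.410381.
1 − 2Q = 0.996596, giving −¼ ln(0.996596) = 0.000852.
d = 0.410381 + 0.000852 = 0.411233.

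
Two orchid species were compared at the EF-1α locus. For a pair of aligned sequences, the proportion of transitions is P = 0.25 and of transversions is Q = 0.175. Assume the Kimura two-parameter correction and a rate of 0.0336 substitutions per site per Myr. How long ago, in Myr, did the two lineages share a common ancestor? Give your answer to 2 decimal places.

Under the Kimura two-parameter model, d = −½ ln(1 − 2P − Q) − ¼ ln(1 − 2Q).
1 − 2P − Q = 0.325, giving −½ ln(0.325) = 0.561965.
1 − 2Q = 0.65, giving −¼ ln(0.65) = 0.107696.
d = 0.561965 + 0.107696 = 0.669661.
Under a molecular clock d = 2μt, so t = d/(2μ) = 0.669661 / (2 × 0.0336) = 9.97 Myr.

9.97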